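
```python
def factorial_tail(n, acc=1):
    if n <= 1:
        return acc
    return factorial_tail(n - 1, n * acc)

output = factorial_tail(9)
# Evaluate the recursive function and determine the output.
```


factorial_tail(9, 1)
= factorial_tail(8, 9 * 1) = factorial_tail(8, 9)
= factorial_tail(7, 8 * 9) = factorial_tail(7, 72)
= factorial_tail(6, 7 * 72) = factorial_tail(6, 504)
= factorial_tail(5, 6 * 504) = factorial_tail(5, 3024)
= factorial_tail(4, 5 * 3024) = factorial_tail(4, 15120)
= factorial_tail(3, 4 * 15120) = factorial_tail(3, 60480)
= factorial_tail(2, 3 * 60480) = factorial_tail(2, 181440)
= factorial_tail(1, 2 * 181440) = factorial_tail(1, 362880)
n <= 1, return acc = 362880


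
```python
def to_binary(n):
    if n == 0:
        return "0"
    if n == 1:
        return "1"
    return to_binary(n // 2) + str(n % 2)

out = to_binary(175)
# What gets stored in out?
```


to_binary(175)
= to_binary(87) + "1"
= to_binary(43) + "1" + "1"
= to_binary(21) + "1" + "1" + "1"
= to_binary(10) + "1" + "1" + "1" + "1"
= to_binary(5) + "0" + "1" + "1" + "1" + "1"
= to_binary(2) + "1" + "0" + "1" + "1" + "1" + "1"
= to_binary(1) + "0" + "1" + "0" + "1" + "1" + "1" + "1"
= "1" + "0" + "1" + "0" + "1" + "1" + "1" + "1"
= "10101111"


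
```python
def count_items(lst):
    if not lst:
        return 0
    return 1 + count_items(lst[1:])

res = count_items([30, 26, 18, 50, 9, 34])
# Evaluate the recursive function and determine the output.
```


count_items([30, 26, 18, 50, 9, 34])
= 1 + count_items([26, 18, 50, 9, 34])
= 1 + 1 + count_items([18, 50, 9, 34])
= 1 + 1 + 1 + count_items([50, 9, 34])
= 1 + 1 + 1 + 1 + count_items([9, 34])
= 1 + 1 + 1 + 1 + 1 + count_items([34])
= 1 + 1 + 1 + 1 + 1 + 1 + count_items([])
= 1 + 1 + 1 + 1 + 1 + 1 + 0
= 6


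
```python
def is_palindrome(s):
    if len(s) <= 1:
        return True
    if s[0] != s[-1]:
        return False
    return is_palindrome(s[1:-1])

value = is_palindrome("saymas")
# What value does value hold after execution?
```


is_palindrome("saymas")
"saymas": s[0]='s' == s[-1]='s' -> is_palindrome("ayma")
"ayma": s[0]='a' == s[-1]='a' -> is_palindrome("ym")
"ym": s[0]='y' != s[-1]='m' -> False
= False


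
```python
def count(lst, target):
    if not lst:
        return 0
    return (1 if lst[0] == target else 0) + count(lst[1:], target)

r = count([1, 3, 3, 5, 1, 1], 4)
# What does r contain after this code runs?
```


count([1, 3, 3, 5, 1, 1], 4)
lst[0]=1 != 4: 0 + count([3, 3, 5, 1, 1], 4)
lst[0]=3 != 4: 0 + count([3, 5, 1, 1], 4)
lst[0]=3 != 4: 0 + count([5, 1, 1], 4)
lst[0]=5 != 4: 0 + count([1, 1], 4)
lst[0]=1 != 4: 0 + count([1], 4)
lst[0]=1 != 4: 0 + count([], 4)
= 0


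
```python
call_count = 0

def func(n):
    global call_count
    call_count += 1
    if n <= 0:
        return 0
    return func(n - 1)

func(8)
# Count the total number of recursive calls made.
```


func(8) calls func(7) calls ... calls func(0)
Total calls: 8 + 1 (for base case) = 9


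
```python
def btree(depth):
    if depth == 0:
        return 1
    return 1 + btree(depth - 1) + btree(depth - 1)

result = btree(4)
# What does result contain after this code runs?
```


btree(4)
= 1 + btree(3) + btree(3)
= 1 + 2 * btree(3)
btree(k) = 2^(k+1) - 1
btree(0) = 1
btree(1) = 3
btree(2) = 7
btree(3) = 15
btree(4) = 31
btree(4) = 2^5 - 1 = 31


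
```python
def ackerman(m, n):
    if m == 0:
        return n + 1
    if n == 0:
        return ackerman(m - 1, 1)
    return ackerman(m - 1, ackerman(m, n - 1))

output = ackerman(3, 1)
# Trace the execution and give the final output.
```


ackerman(3, 1)
= ackerman(2, ackerman(3, 0))
First compute ackerman(3, 0) = 5
= ackerman(2, 5)
= 13


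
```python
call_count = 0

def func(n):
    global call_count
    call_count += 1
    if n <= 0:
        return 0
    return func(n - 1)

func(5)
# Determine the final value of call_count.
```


func(5) calls func(4) calls ... calls func(0)
Total calls: 5 + 1 (for base case) = 6


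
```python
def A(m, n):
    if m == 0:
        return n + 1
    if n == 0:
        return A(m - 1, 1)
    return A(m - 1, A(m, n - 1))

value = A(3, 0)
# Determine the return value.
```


A(3, 0)
n == 0: return A(2, 1)
= A(2, 1) = 5
= 5


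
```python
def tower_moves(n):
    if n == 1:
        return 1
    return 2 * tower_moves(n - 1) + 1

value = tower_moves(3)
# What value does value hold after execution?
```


tower_moves(3)
= 2 * tower_moves(2) + 1
= 2 * (2 * tower_moves(1) + 1) + 1
Now compute bottom-up:
tower_moves(1) = 1
tower_moves(2) = 2 * 1 + 1 = 3
tower_moves(3) = 2 * 3 + 1 = 7
= 7


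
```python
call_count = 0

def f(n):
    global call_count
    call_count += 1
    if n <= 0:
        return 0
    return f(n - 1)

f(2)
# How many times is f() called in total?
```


f(2) calls f(1) calls ... calls f(0)
Total calls: 2 + 1 (for base case) = 3


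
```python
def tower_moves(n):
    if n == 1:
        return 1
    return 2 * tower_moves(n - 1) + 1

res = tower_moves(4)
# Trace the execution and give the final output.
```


tower_moves(4)
= 2 * tower_moves(3) + 1
= 2 * (2 * tower_moves(2) + 1) + 1
= 2 * (2 * (2 * tower_moves(1) + 1) + 1) + 1
Now compute bottom-up:
tower_moves(1) = 1
tower_moves(2) = 2 * 1 + 1 = 3
tower_moves(3) = 2 * 3 + 1 = 7
tower_moves(4) = 2 * 7 + 1 = 15
= 15


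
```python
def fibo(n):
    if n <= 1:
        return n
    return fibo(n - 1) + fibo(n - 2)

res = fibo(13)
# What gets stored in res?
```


fibo(13)
= fibo(12) + fibo(11)
= (fibo(11) + fibo(10)) + fibo(11)
Computing bottom-up: fibo(0)=0, fibo(1)=1, fibo(2)=1, fibo(3)=2, fibo(4)=3, fibo(5)=5, fibo(6)=8, fibo(7)=13, fibo(8)=21, fibo(9)=34, fibo(10)=55, fibo(11)=89, fibo(12)=144, fibo(13)=233
= 233


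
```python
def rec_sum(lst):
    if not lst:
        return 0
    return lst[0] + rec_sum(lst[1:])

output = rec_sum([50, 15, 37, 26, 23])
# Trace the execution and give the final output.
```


rec_sum([50, 15, 37, 26, 23])
= 50 + rec_sum([15, 37, 26, 23])
= 50 + 15 + rec_sum([37, 26, 23])
= 50 + 15 + 37 + rec_sum([26, 23])
= 50 + 15 + 37 + 26 + rec_sum([23])
= 50 + 15 + 37 + 26 + 23 + rec_sum([])
= 50 + 15 + 37 + 26 + 23 + 0
= 151


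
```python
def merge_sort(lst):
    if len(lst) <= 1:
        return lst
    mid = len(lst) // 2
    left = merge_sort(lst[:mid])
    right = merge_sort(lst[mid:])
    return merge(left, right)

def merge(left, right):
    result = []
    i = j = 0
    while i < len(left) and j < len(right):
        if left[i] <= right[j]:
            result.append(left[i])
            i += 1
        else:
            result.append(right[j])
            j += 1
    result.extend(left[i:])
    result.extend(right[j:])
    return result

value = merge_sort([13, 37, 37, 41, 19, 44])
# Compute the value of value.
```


merge_sort([13, 37, 37, 41, 19, 44])
Split into [13, 37, 37] and [41, 19, 44]
Left sorted: [13, 37, 37]
Right sorted: [19, 41, 44]
Merge [13, 37, 37] and [19, 41, 44]
= [13, 19, 37, 37, 41, 44]


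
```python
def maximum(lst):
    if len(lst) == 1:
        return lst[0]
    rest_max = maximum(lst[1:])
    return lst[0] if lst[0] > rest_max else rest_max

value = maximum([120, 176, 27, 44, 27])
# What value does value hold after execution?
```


maximum([120, 176, 27, 44, 27])
= compare 120 with maximum([176, 27, 44, 27])
= compare 176 with maximum([27, 44, 27])
= compare 27 with maximum([44, 27])
= compare 44 with maximum([27])
Base: maximum([27]) = 27
compare 44 with 27: max = 44
compare 27 with 44: max = 44
compare 176 with 44: max = 176
compare 120 with 176: max = 176
= 176


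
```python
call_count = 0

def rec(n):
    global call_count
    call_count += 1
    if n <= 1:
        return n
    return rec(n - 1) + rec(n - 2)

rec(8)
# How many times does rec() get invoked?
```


rec(8) calls rec(7) and rec(6); each non-base call branches into two more.
Let C(k) = total number of calls made by rec(k), including the call to rec(k) itself.
Base cases: C(0) = 1, C(1) = 1
Recurrence: C(k) = 1 + C(k-1) + C(k-2)
  C(2) = 1 + C(1) + C(0) = 1 + 1 + 1 = 3
  C(3) = 1 + C(2) + C(1) = 1 + 3 + 1 = 5
  C(4) = 1 + C(3) + C(2) = 1 + 5 + 3 = 9
  C(5) = 1 + C(4) + C(3) = 1 + 9 + 5 = 15
  C(6) = 1 + C(5) + C(4) = 1 + 15 + 9 = 25
  C(7) = 1 + C(6) + C(5) = 1 + 25 + 15 = 41
  C(8) = 1 + C(7) + C(6) = 1 + 41 + 25 = 67
Total calls = C(8) = 67


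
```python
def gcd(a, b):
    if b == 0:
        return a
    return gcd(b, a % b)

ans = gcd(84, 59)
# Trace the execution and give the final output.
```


gcd(84, 59)
= gcd(59, 84 % 59) = gcd(59, 25)
= gcd(25, 59 % 25) = gcd(25, 9)
= gcd(9, 25 % 9) = gcd(9, 7)
= gcd(7, 9 % 7) = gcd(7, 2)
= gcd(2, 7 % 2) = gcd(2, 1)
= gcd(1, 2 % 1) = gcd(1, 0)
b == 0, return a = 1


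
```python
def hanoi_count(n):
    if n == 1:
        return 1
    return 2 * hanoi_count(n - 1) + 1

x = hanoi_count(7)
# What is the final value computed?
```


hanoi_count(7)
= 2 * hanoi_count(6) + 1
= 2 * (2 * hanoi_count(5) + 1) + 1
= 2 * (2 * (2 * hanoi_count(4) + 1) + 1) + 1
= 2 * (2 * (2 * (2 * hanoi_count(3) + 1) + 1) + 1) + 1
= 2 * (2 * (2 * (2 * (2 * hanoi_count(2) + 1) + 1) + 1) + 1) + 1
= 2 * (2 * (2 * (2 * (2 * (2 * hanoi_count(1) + 1) + 1) + 1) + 1) + 1) + 1
Now compute bottom-up:
hanoi_count(1) = 1
hanoi_count(2) = 2 * 1 + 1 = 3
hanoi_count(3) = 2 * 3 + 1 = 7
hanoi_count(4) = 2 * 7 + 1 = 15
hanoi_count(5) = 2 * 15 + 1 = 31
hanoi_count(6) = 2 * 31 + 1 = 63
hanoi_count(7) = 2 * 63 + 1 = 127
= 127


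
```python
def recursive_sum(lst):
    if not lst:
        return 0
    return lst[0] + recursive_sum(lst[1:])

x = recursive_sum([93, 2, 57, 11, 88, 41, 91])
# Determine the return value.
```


recursive_sum([93, 2, 57, 11, 88, 41, 91])
= 93 + recursive_sum([2, 57, 11, 88, 41, 91])
= 93 + 2 + recursive_sum([57, 11, 88, 41, 91])
= 93 + 2 + 57 + recursive_sum([11, 88, 41, 91])
= 93 + 2 + 57 + 11 + recursive_sum([88, 41, 91])
= 93 + 2 + 57 + 11 + 88 + recursive_sum([41, 91])
= 93 + 2 + 57 + 11 + 88 + 41 + recursive_sum([91])
= 93 + 2 + 57 + 11 + 88 + 41 + 91 + recursive_sum([])
= 93 + 2 + 57 + 11 + 88 + 41 + 91 + 0
= 383


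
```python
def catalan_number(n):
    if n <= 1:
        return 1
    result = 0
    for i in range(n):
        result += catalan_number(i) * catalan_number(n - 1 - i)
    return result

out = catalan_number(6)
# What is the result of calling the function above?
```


catalan_number(6)
= sum of catalan_number(i) * catalan_number(6-1-i) for i in 0..5
First compute sub-values bottom-up:
  catalan_number(0) = 1, catalan_number(1) = 1
  catalan_number(2) = 1*1 + 1*1 = 2
  catalan_number(3) = 1*2 + 1*1 + 2*1 = 5
  catalan_number(4) = 1*5 + 1*2 + 2*1 + 5*1 = 14
  catalan_number(5) = 1*14 + 1*5 + 2*2 + 5*1 + 14*1 = 42
Now catalan_number(6):
  catalan_number(0)*catalan_number(5) = 1*42 = 42
  catalan_number(1)*catalan_number(4) = 1*14 = 14
  catalan_number(2)*catalan_number(3) = 2*5 = 10
  catalan_number(3)*catalan_number(2) = 5*2 = 10
  catalan_number(4)*catalan_number(1) = 14*1 = 14
  catalan_number(5)*catalan_number(0) = 42*1 = 42
= 42 + 14 + 10 + 10 + 14 + 42
= 132


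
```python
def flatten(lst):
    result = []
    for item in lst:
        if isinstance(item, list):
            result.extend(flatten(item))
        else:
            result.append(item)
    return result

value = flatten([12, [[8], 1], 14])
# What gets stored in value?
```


flatten([12, [[8], 1], 14])
Processing each element:
  12 is not a list -> append 12
  [[8], 1] is a list -> flatten recursively -> [8, 1]
  14 is not a list -> append 14
= [12, 8, 1, 14]


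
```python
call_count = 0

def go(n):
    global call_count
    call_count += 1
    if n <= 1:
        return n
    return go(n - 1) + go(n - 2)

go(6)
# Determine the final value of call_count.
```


go(6) calls go(5) and go(4); each non-base call branches into two more.
Let C(k) = total number of calls made by go(k), including the call to go(k) itself.
Base cases: C(0) = 1, C(1) = 1
Recurrence: C(k) = 1 + C(k-1) + C(k-2)
  C(2) = 1 + C(1) + C(0) = 1 + 1 + 1 = 3
  C(3) = 1 + C(2) + C(1) = 1 + 3 + 1 = 5
  C(4) = 1 + C(3) + C(2) = 1 + 5 + 3 = 9
  C(5) = 1 + C(4) + C(3) = 1 + 9 + 5 = 15
  C(6) = 1 + C(5) + C(4) = 1 + 15 + 9 = 25
Total calls = C(6) = 25


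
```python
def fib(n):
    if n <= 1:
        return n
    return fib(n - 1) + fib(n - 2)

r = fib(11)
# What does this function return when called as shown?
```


fib(11)
= fib(10) + fib(9)
= (fib(9) + fib(8)) + fib(9)
Computing bottom-up: fib(0)=0, fib(1)=1, fib(2)=1, fib(3)=2, fib(4)=3, fib(5)=5, fib(6)=8, fib(7)=13, fib(8)=21, fib(9)=34, fib(10)=55, fib(11)=89
= 89


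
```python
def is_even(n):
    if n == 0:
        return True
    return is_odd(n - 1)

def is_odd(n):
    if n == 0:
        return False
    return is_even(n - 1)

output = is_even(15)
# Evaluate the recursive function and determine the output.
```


is_even(15)
= is_odd(14)
= is_even(13)
= is_odd(12)
= is_even(11)
= is_odd(10)
= is_even(9)
= is_odd(8)
= is_even(7)
= is_odd(6)
= is_even(5)
= is_odd(4)
= is_even(3)
= is_odd(2)
= is_even(1)
= is_odd(0)
n == 0: return False
= False


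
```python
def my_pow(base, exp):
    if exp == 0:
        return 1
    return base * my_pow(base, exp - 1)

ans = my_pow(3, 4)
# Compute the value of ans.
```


my_pow(3, 4)
= 3 * my_pow(3, 3)
= 3 * 3 * my_pow(3, 2)
= 3 * 3 * 3 * my_pow(3, 1)
= 3 * 3 * 3 * 3 * my_pow(3, 0)
= 3 * 3 * 3 * 3 * 1
= 81


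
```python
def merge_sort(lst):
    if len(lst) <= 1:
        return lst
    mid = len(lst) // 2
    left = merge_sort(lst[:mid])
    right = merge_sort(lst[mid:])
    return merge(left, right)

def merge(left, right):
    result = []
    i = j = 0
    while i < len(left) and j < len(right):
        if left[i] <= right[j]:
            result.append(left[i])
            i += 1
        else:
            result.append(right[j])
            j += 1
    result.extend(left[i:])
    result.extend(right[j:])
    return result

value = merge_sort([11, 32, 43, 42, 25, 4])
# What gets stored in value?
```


merge_sort([11, 32, 43, 42, 25, 4])
Split into [11, 32, 43] and [42, 25, 4]
Left sorted: [11, 32, 43]
Right sorted: [4, 25, 42]
Merge [11, 32, 43] and [4, 25, 42]
= [4, 11, 25, 32, 42, 43]


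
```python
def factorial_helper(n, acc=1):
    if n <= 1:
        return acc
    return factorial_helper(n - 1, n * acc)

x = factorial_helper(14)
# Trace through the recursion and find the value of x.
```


factorial_helper(14, 1)
= factorial_helper(13, 14 * 1) = factorial_helper(13, 14)
= factorial_helper(12, 13 * 14) = factorial_helper(12, 182)
= factorial_helper(11, 12 * 182) = factorial_helper(11, 2184)
= factorial_helper(10, 11 * 2184) = factorial_helper(10, 24024)
= factorial_helper(9, 10 * 24024) = factorial_helper(9, 240240)
= factorial_helper(8, 9 * 240240) = factorial_helper(8, 2162160)
= factorial_helper(7, 8 * 2162160) = factorial_helper(7, 17297280)
= factorial_helper(6, 7 * 17297280) = factorial_helper(6, 121080960)
= factorial_helper(5, 6 * 121080960) = factorial_helper(5, 726485760)
= factorial_helper(4, 5 * 726485760) = factorial_helper(4, 3632428800)
= factorial_helper(3, 4 * 3632428800) = factorial_helper(3, 14529715200)
= factorial_helper(2, 3 * 14529715200) = factorial_helper(2, 43589145600)
= factorial_helper(1, 2 * 43589145600) = factorial_helper(1, 87178291200)
n <= 1, return acc = 87178291200


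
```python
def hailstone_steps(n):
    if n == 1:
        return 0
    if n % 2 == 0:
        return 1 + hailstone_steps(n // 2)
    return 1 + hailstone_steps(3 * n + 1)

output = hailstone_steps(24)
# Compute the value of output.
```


hailstone_steps(24)
24 is even -> hailstone_steps(12)
12 is even -> hailstone_steps(6)
6 is even -> hailstone_steps(3)
3 is odd -> 3*3+1 = 10 -> hailstone_steps(10)
10 is even -> hailstone_steps(5)
5 is odd -> 3*5+1 = 16 -> hailstone_steps(16)
16 is even -> hailstone_steps(8)
8 is even -> hailstone_steps(4)
4 is even -> hailstone_steps(2)
2 is even -> hailstone_steps(1)
Reached 1 after 10 steps
= 10


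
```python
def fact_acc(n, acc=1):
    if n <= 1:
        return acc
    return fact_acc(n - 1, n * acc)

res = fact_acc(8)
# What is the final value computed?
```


fact_acc(8, 1)
= fact_acc(7, 8 * 1) = fact_acc(7, 8)
= fact_acc(6, 7 * 8) = fact_acc(6, 56)
= fact_acc(5, 6 * 56) = fact_acc(5, 336)
= fact_acc(4, 5 * 336) = fact_acc(4, 1680)
= fact_acc(3, 4 * 1680) = fact_acc(3, 6720)
= fact_acc(2, 3 * 6720) = fact_acc(2, 20160)
= fact_acc(1, 2 * 20160) = fact_acc(1, 40320)
n <= 1, return acc = 40320


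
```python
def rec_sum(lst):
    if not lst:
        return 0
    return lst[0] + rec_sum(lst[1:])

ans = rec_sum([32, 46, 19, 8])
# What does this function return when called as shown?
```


rec_sum([32, 46, 19, 8])
= 32 + rec_sum([46, 19, 8])
= 32 + 46 + rec_sum([19, 8])
= 32 + 46 + 19 + rec_sum([8])
= 32 + 46 + 19 + 8 + rec_sum([])
= 32 + 46 + 19 + 8 + 0
= 105


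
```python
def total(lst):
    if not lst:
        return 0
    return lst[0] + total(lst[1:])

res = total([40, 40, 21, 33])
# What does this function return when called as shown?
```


total([40, 40, 21, 33])
= 40 + total([40, 21, 33])
= 40 + 40 + total([21, 33])
= 40 + 40 + 21 + total([33])
= 40 + 40 + 21 + 33 + total([])
= 40 + 40 + 21 + 33 + 0
= 134


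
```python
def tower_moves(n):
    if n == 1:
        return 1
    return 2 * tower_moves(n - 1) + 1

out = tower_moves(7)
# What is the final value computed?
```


tower_moves(7)
= 2 * tower_moves(6) + 1
= 2 * (2 * tower_moves(5) + 1) + 1
= 2 * (2 * (2 * tower_moves(4) + 1) + 1) + 1
= 2 * (2 * (2 * (2 * tower_moves(3) + 1) + 1) + 1) + 1
= 2 * (2 * (2 * (2 * (2 * tower_moves(2) + 1) + 1) + 1) + 1) + 1
= 2 * (2 * (2 * (2 * (2 * (2 * tower_moves(1) + 1) + 1) + 1) + 1) + 1) + 1
Now compute bottom-up:
tower_moves(1) = 1
tower_moves(2) = 2 * 1 + 1 = 3
tower_moves(3) = 2 * 3 + 1 = 7
tower_moves(4) = 2 * 7 + 1 = 15
tower_moves(5) = 2 * 15 + 1 = 31
tower_moves(6) = 2 * 31 + 1 = 63
tower_moves(7) = 2 * 63 + 1 = 127
= 127


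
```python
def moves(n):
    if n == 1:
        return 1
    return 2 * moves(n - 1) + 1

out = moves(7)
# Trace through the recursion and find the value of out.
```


moves(7)
= 2 * moves(6) + 1
= 2 * (2 * moves(5) + 1) + 1
= 2 * (2 * (2 * moves(4) + 1) + 1) + 1
= 2 * (2 * (2 * (2 * moves(3) + 1) + 1) + 1) + 1
= 2 * (2 * (2 * (2 * (2 * moves(2) + 1) + 1) + 1) + 1) + 1
= 2 * (2 * (2 * (2 * (2 * (2 * moves(1) + 1) + 1) + 1) + 1) + 1) + 1
Now compute bottom-up:
moves(1) = 1
moves(2) = 2 * 1 + 1 = 3
moves(3) = 2 * 3 + 1 = 7
moves(4) = 2 * 7 + 1 = 15
moves(5) = 2 * 15 + 1 = 31
moves(6) = 2 * 31 + 1 = 63
moves(7) = 2 * 63 + 1 = 127
= 127


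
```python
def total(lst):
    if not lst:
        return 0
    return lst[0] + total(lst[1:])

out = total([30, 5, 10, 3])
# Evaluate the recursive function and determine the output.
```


total([30, 5, 10, 3])
= 30 + total([5, 10, 3])
= 30 + 5 + total([10, 3])
= 30 + 5 + 10 + total([3])
= 30 + 5 + 10 + 3 + total([])
= 30 + 5 + 10 + 3 + 0
= 48


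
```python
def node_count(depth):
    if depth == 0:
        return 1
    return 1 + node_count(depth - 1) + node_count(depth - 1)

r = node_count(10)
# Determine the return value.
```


node_count(10)
= 1 + node_count(9) + node_count(9)
= 1 + 2 * node_count(9)
node_count(k) = 2^(k+1) - 1
node_count(0) = 1
node_count(1) = 3
node_count(2) = 7
node_count(3) = 15
node_count(4) = 31
node_count(10) = 2^11 - 1 = 2047


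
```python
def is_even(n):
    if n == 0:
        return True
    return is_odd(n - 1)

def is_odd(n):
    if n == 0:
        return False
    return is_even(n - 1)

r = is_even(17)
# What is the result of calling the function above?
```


is_even(17)
= is_odd(16)
= is_even(15)
= is_odd(14)
= is_even(13)
= is_odd(12)
= is_even(11)
= is_odd(10)
= is_even(9)
= is_odd(8)
= is_even(7)
= is_odd(6)
= is_even(5)
= is_odd(4)
= is_even(3)
= is_odd(2)
= is_even(1)
= is_odd(0)
n == 0: return False
= False


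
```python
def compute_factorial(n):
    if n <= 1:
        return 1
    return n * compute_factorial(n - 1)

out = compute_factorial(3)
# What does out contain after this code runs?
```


compute_factorial(3)
= 3 * compute_factorial(2)
= 3 * 2 * compute_factorial(1)
= 3 * 2 * 1
= 6


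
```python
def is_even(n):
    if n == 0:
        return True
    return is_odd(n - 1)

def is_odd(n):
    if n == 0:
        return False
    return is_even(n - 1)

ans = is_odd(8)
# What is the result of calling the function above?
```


is_odd(8)
= is_even(7)
= is_odd(6)
= is_even(5)
= is_odd(4)
= is_even(3)
= is_odd(2)
= is_even(1)
= is_odd(0)
n == 0: return False
= False


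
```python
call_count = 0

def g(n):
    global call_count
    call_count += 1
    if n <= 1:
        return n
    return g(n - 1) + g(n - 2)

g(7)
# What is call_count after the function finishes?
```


g(7) calls g(6) and g(5); each non-base call branches into two more.
Let C(k) = total number of calls made by g(k), including the call to g(k) itself.
Base cases: C(0) = 1, C(1) = 1
Recurrence: C(k) = 1 + C(k-1) + C(k-2)
  C(2) = 1 + C(1) + C(0) = 1 + 1 + 1 = 3
  C(3) = 1 + C(2) + C(1) = 1 + 3 + 1 = 5
  C(4) = 1 + C(3) + C(2) = 1 + 5 + 3 = 9
  C(5) = 1 + C(4) + C(3) = 1 + 9 + 5 = 15
  C(6) = 1 + C(5) + C(4) = 1 + 15 + 9 = 25
  C(7) = 1 + C(6) + C(5) = 1 + 25 + 15 = 41
Total calls = C(7) = 41


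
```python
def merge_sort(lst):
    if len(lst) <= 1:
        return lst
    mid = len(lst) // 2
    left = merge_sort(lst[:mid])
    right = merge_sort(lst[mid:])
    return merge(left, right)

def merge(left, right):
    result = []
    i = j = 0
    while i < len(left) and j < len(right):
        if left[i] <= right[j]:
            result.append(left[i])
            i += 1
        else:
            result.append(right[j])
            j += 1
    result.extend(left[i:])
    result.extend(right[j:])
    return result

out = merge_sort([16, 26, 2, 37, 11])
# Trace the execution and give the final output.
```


merge_sort([16, 26, 2, 37, 11])
Split into [16, 26] and [2, 37, 11]
Left sorted: [16, 26]
Right sorted: [2, 11, 37]
Merge [16, 26] and [2, 11, 37]
= [2, 11, 16, 26, 37]


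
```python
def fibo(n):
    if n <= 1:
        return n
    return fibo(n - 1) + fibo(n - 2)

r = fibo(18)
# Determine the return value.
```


fibo(18)
= fibo(17) + fibo(16)
= (fibo(16) + fibo(15)) + fibo(16)
Computing bottom-up: fibo(0)=0, fibo(1)=1, fibo(2)=1, fibo(3)=2, fibo(4)=3, fibo(5)=5, fibo(6)=8, fibo(7)=13, fibo(8)=21, fibo(9)=34, fibo(10)=55, fibo(11)=89, fibo(12)=144, fibo(13)=233, fibo(14)=377, fibo(15)=610, fibo(16)=987, fibo(17)=1597, fibo(18)=2584
= 2584


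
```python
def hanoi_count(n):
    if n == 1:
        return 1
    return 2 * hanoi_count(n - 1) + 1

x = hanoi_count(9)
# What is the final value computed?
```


hanoi_count(9)
= 2 * hanoi_count(8) + 1
= 2 * (2 * hanoi_count(7) + 1) + 1
= 2 * (2 * (2 * hanoi_count(6) + 1) + 1) + 1
= 2 * (2 * (2 * (2 * hanoi_count(5) + 1) + 1) + 1) + 1
= 2 * (2 * (2 * (2 * (2 * hanoi_count(4) + 1) + 1) + 1) + 1) + 1
= 2 * (2 * (2 * (2 * (2 * (2 * hanoi_count(3) + 1) + 1) + 1) + 1) + 1) + 1
= 2 * (2 * (2 * (2 * (2 * (2 * (2 * hanoi_count(2) + 1) + 1) + 1) + 1) + 1) + 1) + 1
= 2 * (2 * (2 * (2 * (2 * (2 * (2 * (2 * hanoi_count(1) + 1) + 1) + 1) + 1) + 1) + 1) + 1) + 1
Now compute bottom-up:
hanoi_count(1) = 1
hanoi_count(2) = 2 * 1 + 1 = 3
hanoi_count(3) = 2 * 3 + 1 = 7
hanoi_count(4) = 2 * 7 + 1 = 15
hanoi_count(5) = 2 * 15 + 1 = 31
hanoi_count(6) = 2 * 31 + 1 = 63
hanoi_count(7) = 2 * 63 + 1 = 127
hanoi_count(8) = 2 * 127 + 1 = 255
hanoi_count(9) = 2 * 255 + 1 = 511
= 511


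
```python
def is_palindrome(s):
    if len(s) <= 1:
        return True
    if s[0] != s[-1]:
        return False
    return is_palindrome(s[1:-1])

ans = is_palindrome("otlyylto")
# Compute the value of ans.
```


is_palindrome("otlyylto")
"otlyylto": s[0]='o' == s[-1]='o' -> is_palindrome("tlyylt")
"tlyylt": s[0]='t' == s[-1]='t' -> is_palindrome("lyyl")
"lyyl": s[0]='l' == s[-1]='l' -> is_palindrome("yy")
"yy": s[0]='y' == s[-1]='y' -> is_palindrome("")
"": len <= 1 -> True
= True


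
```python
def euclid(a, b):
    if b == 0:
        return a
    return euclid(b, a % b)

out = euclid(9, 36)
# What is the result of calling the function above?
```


euclid(9, 36)
= euclid(36, 9 % 36) = euclid(36, 9)
= euclid(9, 36 % 9) = euclid(9, 0)
b == 0, return a = 9


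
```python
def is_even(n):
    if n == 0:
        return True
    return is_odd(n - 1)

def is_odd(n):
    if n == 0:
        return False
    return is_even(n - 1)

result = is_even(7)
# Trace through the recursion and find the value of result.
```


is_even(7)
= is_odd(6)
= is_even(5)
= is_odd(4)
= is_even(3)
= is_odd(2)
= is_even(1)
= is_odd(0)
n == 0: return False
= False


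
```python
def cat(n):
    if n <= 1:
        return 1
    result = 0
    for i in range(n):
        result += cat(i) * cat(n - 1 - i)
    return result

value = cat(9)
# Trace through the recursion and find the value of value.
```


cat(9)
= sum of cat(i) * cat(9-1-i) for i in 0..8
First compute sub-values bottom-up:
  cat(0) = 1, cat(1) = 1
  cat(2) = 1*1 + 1*1 = 2
  cat(3) = 1*2 + 1*1 + 2*1 = 5
  cat(4) = 1*5 + 1*2 + 2*1 + 5*1 = 14
  cat(5) = 1*14 + 1*5 + 2*2 + 5*1 + 14*1 = 42
  cat(6) = 1*42 + 1*14 + 2*5 + 5*2 + 14*1 + 42*1 = 132
  cat(7) = 1*132 + 1*42 + 2*14 + 5*5 + 14*2 + 42*1 + 132*1 = 429
  cat(8) = 1*429 + 1*132 + 2*42 + 5*14 + 14*5 + 42*2 + 132*1 + 429*1 = 1430
Now cat(9):
  cat(0)*cat(8) = 1*1430 = 1430
  cat(1)*cat(7) = 1*429 = 429
  cat(2)*cat(6) = 2*132 = 264
  cat(3)*cat(5) = 5*42 = 210
  cat(4)*cat(4) = 14*14 = 196
  cat(5)*cat(3) = 42*5 = 210
  cat(6)*cat(2) = 132*2 = 264
  cat(7)*cat(1) = 429*1 = 429
  cat(8)*cat(0) = 1430*1 = 1430
= 1430 + 429 + 264 + 210 + 196 + 210 + 264 + 429 + 1430
= 4862


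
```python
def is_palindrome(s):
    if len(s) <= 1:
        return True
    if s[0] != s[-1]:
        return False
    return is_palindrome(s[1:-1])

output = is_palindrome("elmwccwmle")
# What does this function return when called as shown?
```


is_palindrome("elmwccwmle")
"elmwccwmle": s[0]='e' == s[-1]='e' -> is_palindrome("lmwccwml")
"lmwccwml": s[0]='l' == s[-1]='l' -> is_palindrome("mwccwm")
"mwccwm": s[0]='m' == s[-1]='m' -> is_palindrome("wccw")
"wccw": s[0]='w' == s[-1]='w' -> is_palindrome("cc")
"cc": s[0]='c' == s[-1]='c' -> is_palindrome("")
"": len <= 1 -> True
= True


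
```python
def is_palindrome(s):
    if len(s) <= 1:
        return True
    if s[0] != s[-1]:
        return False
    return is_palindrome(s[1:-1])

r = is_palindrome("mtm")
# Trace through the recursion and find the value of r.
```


is_palindrome("mtm")
"mtm": s[0]='m' == s[-1]='m' -> is_palindrome("t")
"t": len <= 1 -> True
= True


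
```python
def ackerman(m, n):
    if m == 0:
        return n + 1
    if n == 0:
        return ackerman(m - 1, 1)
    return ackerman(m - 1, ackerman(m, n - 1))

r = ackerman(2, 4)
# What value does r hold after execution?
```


ackerman(2, 4)
= ackerman(1, ackerman(2, 3))
First compute ackerman(2, 3) = 9
= ackerman(1, 9)
= 11


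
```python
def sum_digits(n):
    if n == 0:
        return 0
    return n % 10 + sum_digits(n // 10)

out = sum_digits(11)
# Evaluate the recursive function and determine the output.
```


sum_digits(11)
= 1 + sum_digits(1)
= 1 + 1 + sum_digits(0)
= 1 + 1 + 0
= 2


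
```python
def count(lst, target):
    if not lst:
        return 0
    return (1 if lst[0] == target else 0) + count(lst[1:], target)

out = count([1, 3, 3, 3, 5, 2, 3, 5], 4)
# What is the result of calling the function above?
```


count([1, 3, 3, 3, 5, 2, 3, 5], 4)
lst[0]=1 != 4: 0 + count([3, 3, 3, 5, 2, 3, 5], 4)
lst[0]=3 != 4: 0 + count([3, 3, 5, 2, 3, 5], 4)
lst[0]=3 != 4: 0 + count([3, 5, 2, 3, 5], 4)
lst[0]=3 != 4: 0 + count([5, 2, 3, 5], 4)
lst[0]=5 != 4: 0 + count([2, 3, 5], 4)
lst[0]=2 != 4: 0 + count([3, 5], 4)
lst[0]=3 != 4: 0 + count([5], 4)
lst[0]=5 != 4: 0 + count([], 4)
= 0


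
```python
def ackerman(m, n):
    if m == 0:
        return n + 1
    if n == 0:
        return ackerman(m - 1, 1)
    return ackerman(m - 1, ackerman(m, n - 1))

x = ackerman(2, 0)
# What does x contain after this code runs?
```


ackerman(2, 0)
n == 0: return ackerman(1, 1)
= ackerman(1, 1) = 3
= 3


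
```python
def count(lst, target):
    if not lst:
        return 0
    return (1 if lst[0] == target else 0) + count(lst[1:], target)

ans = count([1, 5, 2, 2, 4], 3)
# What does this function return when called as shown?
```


count([1, 5, 2, 2, 4], 3)
lst[0]=1 != 3: 0 + count([5, 2, 2, 4], 3)
lst[0]=5 != 3: 0 + count([2, 2, 4], 3)
lst[0]=2 != 3: 0 + count([2, 4], 3)
lst[0]=2 != 3: 0 + count([4], 3)
lst[0]=4 != 3: 0 + count([], 3)
= 0


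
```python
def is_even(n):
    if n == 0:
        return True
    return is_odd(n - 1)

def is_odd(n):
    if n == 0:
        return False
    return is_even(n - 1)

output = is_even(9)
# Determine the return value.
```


is_even(9)
= is_odd(8)
= is_even(7)
= is_odd(6)
= is_even(5)
= is_odd(4)
= is_even(3)
= is_odd(2)
= is_even(1)
= is_odd(0)
n == 0: return False
= False


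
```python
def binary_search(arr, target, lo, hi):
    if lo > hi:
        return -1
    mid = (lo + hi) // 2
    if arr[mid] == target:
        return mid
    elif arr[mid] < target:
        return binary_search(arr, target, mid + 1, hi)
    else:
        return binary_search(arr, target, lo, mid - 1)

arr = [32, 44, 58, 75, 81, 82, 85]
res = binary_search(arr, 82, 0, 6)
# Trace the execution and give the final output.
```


binary_search(arr, 82, 0, 6)
lo=0, hi=6, mid=3, arr[mid]=75
75 < 82, search right half
lo=4, hi=6, mid=5, arr[mid]=82
arr[5] == 82, found at index 5
= 5


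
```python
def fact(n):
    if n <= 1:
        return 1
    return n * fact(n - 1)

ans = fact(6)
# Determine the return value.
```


fact(6)
= 6 * fact(5)
= 6 * 5 * fact(4)
= 6 * 5 * 4 * fact(3)
= 6 * 5 * 4 * 3 * fact(2)
= 6 * 5 * 4 * 3 * 2 * fact(1)
= 6 * 5 * 4 * 3 * 2 * 1
= 720


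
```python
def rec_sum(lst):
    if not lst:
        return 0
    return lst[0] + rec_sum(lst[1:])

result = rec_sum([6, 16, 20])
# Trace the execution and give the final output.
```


rec_sum([6, 16, 20])
= 6 + rec_sum([16, 20])
= 6 + 16 + rec_sum([20])
= 6 + 16 + 20 + rec_sum([])
= 6 + 16 + 20 + 0
= 42


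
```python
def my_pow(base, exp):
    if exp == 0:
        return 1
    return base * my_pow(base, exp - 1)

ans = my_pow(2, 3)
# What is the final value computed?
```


my_pow(2, 3)
= 2 * my_pow(2, 2)
= 2 * 2 * my_pow(2, 1)
= 2 * 2 * 2 * my_pow(2, 0)
= 2 * 2 * 2 * 1
= 8


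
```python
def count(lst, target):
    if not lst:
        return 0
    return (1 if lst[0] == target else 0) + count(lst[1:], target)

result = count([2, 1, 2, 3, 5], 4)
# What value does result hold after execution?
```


count([2, 1, 2, 3, 5], 4)
lst[0]=2 != 4: 0 + count([1, 2, 3, 5], 4)
lst[0]=1 != 4: 0 + count([2, 3, 5], 4)
lst[0]=2 != 4: 0 + count([3, 5], 4)
lst[0]=3 != 4: 0 + count([5], 4)
lst[0]=5 != 4: 0 + count([], 4)
= 0


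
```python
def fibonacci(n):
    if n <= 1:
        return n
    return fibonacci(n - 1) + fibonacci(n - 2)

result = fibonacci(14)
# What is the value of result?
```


fibonacci(14)
= fibonacci(13) + fibonacci(12)
= (fibonacci(12) + fibonacci(11)) + fibonacci(12)
Computing bottom-up: fibonacci(0)=0, fibonacci(1)=1, fibonacci(2)=1, fibonacci(3)=2, fibonacci(4)=3, fibonacci(5)=5, fibonacci(6)=8, fibonacci(7)=13, fibonacci(8)=21, fibonacci(9)=34, fibonacci(10)=55, fibonacci(11)=89, fibonacci(12)=144, fibonacci(13)=233, fibonacci(14)=377
= 377


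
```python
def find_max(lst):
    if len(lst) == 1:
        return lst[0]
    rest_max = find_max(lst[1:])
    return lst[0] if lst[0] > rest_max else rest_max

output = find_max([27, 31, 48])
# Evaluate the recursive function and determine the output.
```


find_max([27, 31, 48])
= compare 27 with find_max([31, 48])
= compare 31 with find_max([48])
Base: find_max([48]) = 48
compare 31 with 48: max = 48
compare 27 with 48: max = 48
= 48


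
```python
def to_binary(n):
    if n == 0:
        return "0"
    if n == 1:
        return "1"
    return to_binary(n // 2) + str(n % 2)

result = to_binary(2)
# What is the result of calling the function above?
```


to_binary(2)
= to_binary(1) + "0"
= "1" + "0"
= "10"


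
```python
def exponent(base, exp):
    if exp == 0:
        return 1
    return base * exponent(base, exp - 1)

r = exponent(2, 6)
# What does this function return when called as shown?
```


exponent(2, 6)
= 2 * exponent(2, 5)
= 2 * 2 * exponent(2, 4)
= 2 * 2 * 2 * exponent(2, 3)
= 2 * 2 * 2 * 2 * exponent(2, 2)
= 2 * 2 * 2 * 2 * 2 * exponent(2, 1)
= 2 * 2 * 2 * 2 * 2 * 2 * exponent(2, 0)
= 2 * 2 * 2 * 2 * 2 * 2 * 1
= 64


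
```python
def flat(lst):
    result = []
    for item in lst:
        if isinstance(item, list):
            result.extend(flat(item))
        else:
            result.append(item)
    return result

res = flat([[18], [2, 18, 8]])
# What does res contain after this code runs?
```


flat([[18], [2, 18, 8]])
Processing each element:
  [18] is a list -> flat recursively -> [18]
  [2, 18, 8] is a list -> flat recursively -> [2, 18, 8]
= [18, 2, 18, 8]


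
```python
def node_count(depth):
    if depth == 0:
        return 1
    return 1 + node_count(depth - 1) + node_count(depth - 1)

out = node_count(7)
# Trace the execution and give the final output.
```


node_count(7)
= 1 + node_count(6) + node_count(6)
= 1 + 2 * node_count(6)
node_count(k) = 2^(k+1) - 1
node_count(0) = 1
node_count(1) = 3
node_count(2) = 7
node_count(3) = 15
node_count(4) = 31
node_count(7) = 2^8 - 1 = 255


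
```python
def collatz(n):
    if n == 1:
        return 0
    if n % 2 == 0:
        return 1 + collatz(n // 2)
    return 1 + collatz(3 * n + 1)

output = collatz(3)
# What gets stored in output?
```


collatz(3)
3 is odd -> 3*3+1 = 10 -> collatz(10)
10 is even -> collatz(5)
5 is odd -> 3*5+1 = 16 -> collatz(16)
16 is even -> collatz(8)
8 is even -> collatz(4)
4 is even -> collatz(2)
2 is even -> collatz(1)
Reached 1 after 7 steps
= 7


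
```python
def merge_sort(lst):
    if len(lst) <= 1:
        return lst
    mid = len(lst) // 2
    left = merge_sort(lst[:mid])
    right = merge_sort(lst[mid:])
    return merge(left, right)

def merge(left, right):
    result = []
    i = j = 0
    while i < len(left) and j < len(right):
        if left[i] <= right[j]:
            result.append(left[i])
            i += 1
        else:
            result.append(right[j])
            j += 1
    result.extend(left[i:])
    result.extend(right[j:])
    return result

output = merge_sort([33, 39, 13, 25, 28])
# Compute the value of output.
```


merge_sort([33, 39, 13, 25, 28])
Split into [33, 39] and [13, 25, 28]
Left sorted: [33, 39]
Right sorted: [13, 25, 28]
Merge [33, 39] and [13, 25, 28]
= [13, 25, 28, 33, 39]


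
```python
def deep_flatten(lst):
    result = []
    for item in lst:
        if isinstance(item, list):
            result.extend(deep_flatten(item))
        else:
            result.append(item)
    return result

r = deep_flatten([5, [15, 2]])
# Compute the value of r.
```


deep_flatten([5, [15, 2]])
Processing each element:
  5 is not a list -> append 5
  [15, 2] is a list -> deep_flatten recursively -> [15, 2]
= [5, 15, 2]


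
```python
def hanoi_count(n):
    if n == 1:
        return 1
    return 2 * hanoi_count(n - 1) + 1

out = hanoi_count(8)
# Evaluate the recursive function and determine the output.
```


hanoi_count(8)
= 2 * hanoi_count(7) + 1
= 2 * (2 * hanoi_count(6) + 1) + 1
= 2 * (2 * (2 * hanoi_count(5) + 1) + 1) + 1
= 2 * (2 * (2 * (2 * hanoi_count(4) + 1) + 1) + 1) + 1
= 2 * (2 * (2 * (2 * (2 * hanoi_count(3) + 1) + 1) + 1) + 1) + 1
= 2 * (2 * (2 * (2 * (2 * (2 * hanoi_count(2) + 1) + 1) + 1) + 1) + 1) + 1
= 2 * (2 * (2 * (2 * (2 * (2 * (2 * hanoi_count(1) + 1) + 1) + 1) + 1) + 1) + 1) + 1
Now compute bottom-up:
hanoi_count(1) = 1
hanoi_count(2) = 2 * 1 + 1 = 3
hanoi_count(3) = 2 * 3 + 1 = 7
hanoi_count(4) = 2 * 7 + 1 = 15
hanoi_count(5) = 2 * 15 + 1 = 31
hanoi_count(6) = 2 * 31 + 1 = 63
hanoi_count(7) = 2 * 63 + 1 = 127
hanoi_count(8) = 2 * 127 + 1 = 255
= 255


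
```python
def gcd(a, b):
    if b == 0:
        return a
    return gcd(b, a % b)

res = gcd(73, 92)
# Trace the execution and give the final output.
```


gcd(73, 92)
= gcd(92, 73 % 92) = gcd(92, 73)
= gcd(73, 92 % 73) = gcd(73, 19)
= gcd(19, 73 % 19) = gcd(19, 16)
= gcd(16, 19 % 16) = gcd(16, 3)
= gcd(3, 16 % 3) = gcd(3, 1)
= gcd(1, 3 % 1) = gcd(1, 0)
b == 0, return a = 1


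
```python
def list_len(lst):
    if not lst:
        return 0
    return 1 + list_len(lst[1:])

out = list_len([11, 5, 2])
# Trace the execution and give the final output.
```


list_len([11, 5, 2])
= 1 + list_len([5, 2])
= 1 + 1 + list_len([2])
= 1 + 1 + 1 + list_len([])
= 1 + 1 + 1 + 0
= 3


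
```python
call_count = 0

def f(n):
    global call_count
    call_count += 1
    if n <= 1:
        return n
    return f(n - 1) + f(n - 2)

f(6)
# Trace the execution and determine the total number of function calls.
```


f(6) calls f(5) and f(4); each non-base call branches into two more.
Let C(k) = total number of calls made by f(k), including the call to f(k) itself.
Base cases: C(0) = 1, C(1) = 1
Recurrence: C(k) = 1 + C(k-1) + C(k-2)
  C(2) = 1 + C(1) + C(0) = 1 + 1 + 1 = 3
  C(3) = 1 + C(2) + C(1) = 1 + 3 + 1 = 5
  C(4) = 1 + C(3) + C(2) = 1 + 5 + 3 = 9
  C(5) = 1 + C(4) + C(3) = 1 + 9 + 5 = 15
  C(6) = 1 + C(5) + C(4) = 1 + 15 + 9 = 25
Total calls = C(6) = 25


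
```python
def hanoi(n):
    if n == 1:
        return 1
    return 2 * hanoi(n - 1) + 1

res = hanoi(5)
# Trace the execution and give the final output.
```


hanoi(5)
= 2 * hanoi(4) + 1
= 2 * (2 * hanoi(3) + 1) + 1
= 2 * (2 * (2 * hanoi(2) + 1) + 1) + 1
= 2 * (2 * (2 * (2 * hanoi(1) + 1) + 1) + 1) + 1
Now compute bottom-up:
hanoi(1) = 1
hanoi(2) = 2 * 1 + 1 = 3
hanoi(3) = 2 * 3 + 1 = 7
hanoi(4) = 2 * 7 + 1 = 15
hanoi(5) = 2 * 15 + 1 = 31
= 31


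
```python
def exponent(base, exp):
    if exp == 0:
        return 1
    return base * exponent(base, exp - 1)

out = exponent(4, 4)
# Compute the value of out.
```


exponent(4, 4)
= 4 * exponent(4, 3)
= 4 * 4 * exponent(4, 2)
= 4 * 4 * 4 * exponent(4, 1)
= 4 * 4 * 4 * 4 * exponent(4, 0)
= 4 * 4 * 4 * 4 * 1
= 256


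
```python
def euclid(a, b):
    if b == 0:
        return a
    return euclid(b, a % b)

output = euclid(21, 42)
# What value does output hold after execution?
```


euclid(21, 42)
= euclid(42, 21 % 42) = euclid(42, 21)
= euclid(21, 42 % 21) = euclid(21, 0)
b == 0, return a = 21


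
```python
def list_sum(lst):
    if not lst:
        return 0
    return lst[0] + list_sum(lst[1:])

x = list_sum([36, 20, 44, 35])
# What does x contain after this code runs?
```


list_sum([36, 20, 44, 35])
= 36 + list_sum([20, 44, 35])
= 36 + 20 + list_sum([44, 35])
= 36 + 20 + 44 + list_sum([35])
= 36 + 20 + 44 + 35 + list_sum([])
= 36 + 20 + 44 + 35 + 0
= 135


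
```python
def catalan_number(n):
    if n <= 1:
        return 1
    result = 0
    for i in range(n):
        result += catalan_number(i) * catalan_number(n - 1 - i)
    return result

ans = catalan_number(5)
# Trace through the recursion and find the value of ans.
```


catalan_number(5)
= sum of catalan_number(i) * catalan_number(5-1-i) for i in 0..4
First compute sub-values bottom-up:
  catalan_number(0) = 1, catalan_number(1) = 1
  catalan_number(2) = 1*1 + 1*1 = 2
  catalan_number(3) = 1*2 + 1*1 + 2*1 = 5
  catalan_number(4) = 1*5 + 1*2 + 2*1 + 5*1 = 14
Now catalan_number(5):
  catalan_number(0)*catalan_number(4) = 1*14 = 14
  catalan_number(1)*catalan_number(3) = 1*5 = 5
  catalan_number(2)*catalan_number(2) = 2*2 = 4
  catalan_number(3)*catalan_number(1) = 5*1 = 5
  catalan_number(4)*catalan_number(0) = 14*1 = 14
= 14 + 5 + 4 + 5 + 14
= 42


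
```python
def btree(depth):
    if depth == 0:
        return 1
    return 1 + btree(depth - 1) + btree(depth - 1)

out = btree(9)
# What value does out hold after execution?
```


btree(9)
= 1 + btree(8) + btree(8)
= 1 + 2 * btree(8)
btree(k) = 2^(k+1) - 1
btree(0) = 1
btree(1) = 3
btree(2) = 7
btree(3) = 15
btree(4) = 31
btree(9) = 2^10 - 1 = 1023


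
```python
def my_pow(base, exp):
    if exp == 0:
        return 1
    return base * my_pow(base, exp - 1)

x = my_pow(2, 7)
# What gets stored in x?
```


my_pow(2, 7)
= 2 * my_pow(2, 6)
= 2 * 2 * my_pow(2, 5)
= 2 * 2 * 2 * my_pow(2, 4)
= 2 * 2 * 2 * 2 * my_pow(2, 3)
= 2 * 2 * 2 * 2 * 2 * my_pow(2, 2)
= 2 * 2 * 2 * 2 * 2 * 2 * my_pow(2, 1)
= 2 * 2 * 2 * 2 * 2 * 2 * 2 * my_pow(2, 0)
= 2 * 2 * 2 * 2 * 2 * 2 * 2 * 1
= 128
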